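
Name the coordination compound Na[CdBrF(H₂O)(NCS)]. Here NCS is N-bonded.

The 1 sodium counter-ion carries a total charge of +1, so each complex ion is 1−.
Ligand charges: 1×bromo (-1 each), 1×isothiocyanato (-1 each), 1×fluoro (-1 each), 1×aqua (neutral); total -3. So Cd + (-3) = 1−, giving Cd = +2.
Ligands are named alphabetically: aqua before bromo before fluoro before isothiocyanato.
The complex ion is anionic, so cadmium takes the -ate form cadmate(II).

sodium aquabromofluoroisothiocyanatocadmate(II)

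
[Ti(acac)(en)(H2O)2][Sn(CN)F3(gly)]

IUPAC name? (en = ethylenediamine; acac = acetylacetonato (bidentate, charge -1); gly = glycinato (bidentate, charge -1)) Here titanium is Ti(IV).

(acetylacetonato)diaqua(ethylenediamine)titanium(IV) cyanotrifluoro(glycinato)stannate(II)

Ti is given as +4; the cation's ligand charges sum to -1, so the complex cation is 3+.
A 1:1 salt means the anion carries the equal and opposite charge, 3−.
Anion: ligand charges sum to -5; for the ion to be 3−, Sn = +2.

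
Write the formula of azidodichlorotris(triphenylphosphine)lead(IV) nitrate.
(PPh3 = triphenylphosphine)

Ligands: 1 azido (N3, -1), 3 triphenylphosphine (PPh3, neutral), 2 chloro (Cl, -1). Ligand charge sum = -3.
Charge balance with nitrate (-1) requires 1 complex ion per 1 nitrate.

[PbCl2(N3)(PPh3)3]NO3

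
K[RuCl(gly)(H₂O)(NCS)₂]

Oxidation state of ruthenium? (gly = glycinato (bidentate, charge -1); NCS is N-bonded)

1 potassium outside the brackets (+1 each) → the complex ion is 1−.
Ligand charges: 1×gly = -1; 1×H2O neutral; 2×NCS = -2; 1×Cl = -1; sum -4.
Ru + (-4) = 1− ⇒ Ru is +3.

+3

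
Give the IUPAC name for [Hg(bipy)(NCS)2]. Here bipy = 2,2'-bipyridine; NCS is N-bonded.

(2,2'-bipyridine)diisothiocyanatomercury(II)

There is no counter-ion, so the complex is neutral overall.
Ligand charges: 1×2,2'-bipyridine (neutral), 2×isothiocyanato (-1 each); total -2. So Hg + (-2) = 0, giving Hg = +2.
Ligands are named alphabetically: bipyridine before isothiocyanato.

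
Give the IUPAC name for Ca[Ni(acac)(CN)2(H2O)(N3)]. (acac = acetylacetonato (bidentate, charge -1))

calcium (acetylacetonato)aquaazidodicyanonickelate(II)

The 1 calcium counter-ion carries a total charge of +2, so each complex ion is 2−.
Ligand charges: 1×aqua (neutral), 1×azido (-1 each), 2×cyano (-1 each), 1×acetylacetonato (-1 each); total -4. So Ni + (-4) = 2−, giving Ni = +2.
Ligands are named alphabetically: acetylacetonato before aqua before azido before cyano.
The complex ion is anionic, so nickel takes the -ate form nickelate(II).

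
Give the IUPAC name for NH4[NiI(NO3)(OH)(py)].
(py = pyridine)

ammonium hydroxoiodonitrato(pyridine)nickelate(II)

The 1 ammonium counter-ion carries a total charge of +1, so each complex ion is 1−.
Ligand charges: 1×iodo (-1 each), 1×hydroxo (-1 each), 1×pyridine (neutral), 1×nitrato (-1 each); total -3. So Ni + (-3) = 1−, giving Ni = +2.
The complex ion is anionic, so nickel takes the -ate form nickelate(II).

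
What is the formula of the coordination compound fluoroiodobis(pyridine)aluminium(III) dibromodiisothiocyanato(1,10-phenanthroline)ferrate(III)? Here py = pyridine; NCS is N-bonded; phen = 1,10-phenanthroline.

Cation [Al…]: ligand charges -2, Al(III) ⇒ ion charge 1+.
Anion [Fe…]: ligand charges -4, Fe(III) ⇒ ion charge 1−.
One 1+ cation balances one 1− anion.

[AlFI(py)2][FeBr2(NCS)2(phen)]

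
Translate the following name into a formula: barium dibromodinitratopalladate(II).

Ligands: 2 bromo (Br, -1), 2 nitrato (NO3, -1). Ligand charge sum = -4.
With Pd in oxidation state +2, the complex ion is [Pd...]^2−.
Charge balance with barium (+2) requires 1 complex ion per 1 barium.

Ba[PdBr2(NO3)2]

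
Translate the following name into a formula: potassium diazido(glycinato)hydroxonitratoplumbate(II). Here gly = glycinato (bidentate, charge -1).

Ligands: 1 hydroxo (OH, -1), 2 azido (N3, -1), 1 nitrato (NO3, -1), 1 glycinato (gly, -1). Ligand charge sum = -5.
With Pb in oxidation state +2, the complex ion is [Pb...]^3−.
Charge balance with potassium (+1) requires 1 complex ion per 3 potassium.

K3[Pb(gly)(N3)2(NO3)(OH)]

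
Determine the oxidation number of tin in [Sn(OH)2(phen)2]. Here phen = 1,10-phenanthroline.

+2

No counter-ion: the bracketed complex is neutral.
Ligand charges: 2×OH = -2; 2×phen neutral; sum -2.
Sn + (-2) = 0 ⇒ Sn is +2.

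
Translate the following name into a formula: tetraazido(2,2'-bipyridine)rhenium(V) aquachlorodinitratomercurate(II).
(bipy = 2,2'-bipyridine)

[Re(bipy)(N3)4][HgCl(H2O)(NO3)2]

Cation [Re…]: ligand charges -4, Re(V) ⇒ ion charge 1+.
Anion [Hg…]: ligand charges -3, Hg(II) ⇒ ion charge 1−.
One 1+ cation balances one 1− anion.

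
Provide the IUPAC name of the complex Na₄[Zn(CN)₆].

sodium hexacyanozincate(II)

The 4 sodium counter-ions carry a total charge of +4, so each complex ion is 4−.
Ligand charges: 6×cyano (-1 each); total -6. So Zn + (-6) = 4−, giving Zn = +2.
The complex ion is anionic, so zinc takes the -ate form zincate(II).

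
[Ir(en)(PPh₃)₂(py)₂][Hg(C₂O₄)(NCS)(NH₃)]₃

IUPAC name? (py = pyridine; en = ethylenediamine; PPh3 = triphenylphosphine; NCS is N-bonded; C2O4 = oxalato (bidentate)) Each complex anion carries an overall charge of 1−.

Both ions are complex: the cation is named first with the plain metal name, the anion second with the -ate form; each ion's ligands are alphabetised independently.
The complex anion is given as 1−; its ligand charges sum to -3, so Hg = +2.
With 3 anions per cation, the cation must be 3×1 = 3+.
Cation: ligand charges sum to 0; for the ion to be 3+, Ir = +3.

(ethylenediamine)bis(pyridine)bis(triphenylphosphine)iridium(III) ammineisothiocyanatooxalatomercurate(II)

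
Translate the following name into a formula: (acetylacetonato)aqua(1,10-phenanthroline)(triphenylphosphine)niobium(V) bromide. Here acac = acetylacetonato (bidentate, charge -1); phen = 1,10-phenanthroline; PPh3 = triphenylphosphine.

Ligands: 1 acetylacetonato (acac, -1), 1 aqua (H2O, neutral), 1 1,10-phenanthroline (phen, neutral), 1 triphenylphosphine (PPh3, neutral). Ligand charge sum = -1.
With Nb in oxidation state +5, the complex ion is [Nb...]^4+.
Charge balance with bromide (-1) requires 1 complex ion per 4 bromide.

[Nb(acac)(H2O)(phen)(PPh3)]Br4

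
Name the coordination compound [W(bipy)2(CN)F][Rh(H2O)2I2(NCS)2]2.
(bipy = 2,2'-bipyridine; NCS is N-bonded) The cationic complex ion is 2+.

bis(2,2'-bipyridine)cyanofluorotungsten(IV) diaquadiiododiisothiocyanatorhodate(III)

Both ions are complex: the cation is named first with the plain metal name, the anion second with the -ate form; each ion's ligands are alphabetised independently.
The complex cation is given as 2+; its ligand charges sum to -2, so W = +4.
With 2 anions per cation, each anion must be 2/2 = 1−.
Anion: ligand charges sum to -4; for the ion to be 1−, Rh = +3.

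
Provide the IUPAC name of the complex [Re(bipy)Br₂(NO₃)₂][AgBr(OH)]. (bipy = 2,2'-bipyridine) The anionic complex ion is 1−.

(2,2'-bipyridine)dibromodinitratorhenium(V) bromohydroxoargentate(I)

The complex anion is given as 1−; its ligand charges sum to -2, so Ag = +1.
A 1:1 salt means the cation carries the equal and opposite charge, 1+.
Cation: ligand charges sum to -4; for the ion to be 1+, Re = +5.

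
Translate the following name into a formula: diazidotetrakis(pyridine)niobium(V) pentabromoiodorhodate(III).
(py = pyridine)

[Nb(N3)2(py)4][RhBr5I]

Cation [Nb…]: ligand charges -2, Nb(V) ⇒ ion charge 3+.
Anion [Rh…]: ligand charges -6, Rh(III) ⇒ ion charge 3−.
One 3+ cation balances one 3− anion.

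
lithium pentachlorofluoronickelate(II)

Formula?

Ligands: 5 chloro (Cl, -1), 1 fluoro (F, -1). Ligand charge sum = -6.
Charge balance with lithium (+1) requires 1 complex ion per 4 lithium.

Li4[NiCl5F]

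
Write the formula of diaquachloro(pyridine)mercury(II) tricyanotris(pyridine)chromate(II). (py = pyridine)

[HgCl(H2O)2(py)][Cr(CN)3(py)3]

Cation [Hg…]: ligand charges -1, Hg(II) ⇒ ion charge 1+.
Anion [Cr…]: ligand charges -3, Cr(II) ⇒ ion charge 1−.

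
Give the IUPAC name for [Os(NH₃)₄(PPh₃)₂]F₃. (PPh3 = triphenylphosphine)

The 3 fluoride counter-ions carry a total charge of -3, so each complex ion is 3+.
Ligand charges: 2×triphenylphosphine (neutral), 4×ammine (neutral); total 0. So Os + (0) = 3+, giving Os = +3.
Ligands are named alphabetically: ammine before triphenylphosphine.

tetraamminebis(triphenylphosphine)osmium(III) fluoride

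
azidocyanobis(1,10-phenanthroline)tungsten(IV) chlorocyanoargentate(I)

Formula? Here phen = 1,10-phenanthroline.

[W(CN)(N3)(phen)2][AgCl(CN)]2

Cation [W…]: ligand charges -2, W(IV) ⇒ ion charge 2+.
Anion [Ag…]: ligand charges -2, Ag(I) ⇒ ion charge 1−.
One 2+ cation requires 2 of the 1− anion.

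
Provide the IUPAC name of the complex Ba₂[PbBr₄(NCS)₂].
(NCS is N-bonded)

barium tetrabromodiisothiocyanatoplumbate(II)

The 2 barium counter-ions carry a total charge of +4, so each complex ion is 4−.
Ligand charges: 4×bromo (-1 each), 2×isothiocyanato (-1 each); total -6. So Pb + (-6) = 4−, giving Pb = +2.
Ligands are named alphabetically: bromo before isothiocyanato.
The complex ion is anionic, so lead takes the -ate form plumbate(II).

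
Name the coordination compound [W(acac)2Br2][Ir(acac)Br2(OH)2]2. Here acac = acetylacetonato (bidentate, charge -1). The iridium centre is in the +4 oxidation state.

bis(acetylacetonato)dibromotungsten(VI) (acetylacetonato)dibromodihydroxoiridate(IV)

Both ions are complex: the cation is named first with the plain metal name, the anion second with the -ate form; each ion's ligands are alphabetised independently.
Ir is given as +4; the anion's ligand charges sum to -5, so the complex anion is 1−.
With 2 anions per cation, the cation must be 2×1 = 2+.
Cation: ligand charges sum to -4; for the ion to be 2+, W = +6.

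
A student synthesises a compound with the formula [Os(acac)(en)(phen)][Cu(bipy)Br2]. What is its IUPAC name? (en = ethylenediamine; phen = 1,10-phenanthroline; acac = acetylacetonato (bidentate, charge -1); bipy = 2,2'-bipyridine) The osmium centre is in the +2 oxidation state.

(acetylacetonato)(ethylenediamine)(1,10-phenanthroline)osmium(II) (2,2'-bipyridine)dibromocuprate(I)

Both ions are complex: the cation is named first with the plain metal name, the anion second with the -ate form; each ion's ligands are alphabetised independently.
Os is given as +2; the cation's ligand charges sum to -1, so the complex cation is 1+.
A 1:1 salt means the anion carries the equal and opposite charge, 1−.
Anion: ligand charges sum to -2; for the ion to be 1−, Cu = +1.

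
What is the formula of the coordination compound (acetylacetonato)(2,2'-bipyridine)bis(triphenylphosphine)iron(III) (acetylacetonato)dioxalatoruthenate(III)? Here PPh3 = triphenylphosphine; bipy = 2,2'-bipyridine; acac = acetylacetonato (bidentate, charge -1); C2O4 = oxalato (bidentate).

Cation [Fe…]: ligand charges -1, Fe(III) ⇒ ion charge 2+.
Anion [Ru…]: ligand charges -5, Ru(III) ⇒ ion charge 2−.

[Fe(acac)(bipy)(PPh3)2][Ru(acac)(C2O4)2]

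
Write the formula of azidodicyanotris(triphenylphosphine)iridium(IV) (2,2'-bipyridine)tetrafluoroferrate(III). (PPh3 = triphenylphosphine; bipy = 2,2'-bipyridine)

[Ir(CN)2(N3)(PPh3)3][Fe(bipy)F4]

Cation [Ir…]: ligand charges -3, Ir(IV) ⇒ ion charge 1+.
Anion [Fe…]: ligand charges -4, Fe(III) ⇒ ion charge 1−.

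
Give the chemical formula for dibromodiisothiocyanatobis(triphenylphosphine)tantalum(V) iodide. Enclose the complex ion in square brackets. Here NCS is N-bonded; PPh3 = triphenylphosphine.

[TaBr2(NCS)2(PPh3)2]I

Ligands: 2 isothiocyanato (NCS, -1), 2 triphenylphosphine (PPh3, neutral), 2 bromo (Br, -1). Ligand charge sum = -4.
Charge balance with iodide (-1) requires 1 complex ion per 1 iodide.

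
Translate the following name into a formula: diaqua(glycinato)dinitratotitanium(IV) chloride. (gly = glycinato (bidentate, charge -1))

Ligands: 2 nitrato (NO3, -1), 1 glycinato (gly, -1), 2 aqua (H2O, neutral). Ligand charge sum = -3.
With Ti in oxidation state +4, the complex ion is [Ti...]^1+.
Charge balance with chloride (-1) requires 1 complex ion per 1 chloride.

[Ti(gly)(H2O)2(NO3)2]Cl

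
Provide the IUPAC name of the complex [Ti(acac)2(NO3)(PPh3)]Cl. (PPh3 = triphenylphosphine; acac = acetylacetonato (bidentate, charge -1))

bis(acetylacetonato)nitrato(triphenylphosphine)titanium(IV) chloride

The 1 chloride counter-ion carries a total charge of -1, so each complex ion is 1+.
Ligand charges: 1×triphenylphosphine (neutral), 2×acetylacetonato (-1 each), 1×nitrato (-1 each); total -3. So Ti + (-3) = 1+, giving Ti = +4.
Ligands are named alphabetically: acetylacetonato before nitrato before triphenylphosphine.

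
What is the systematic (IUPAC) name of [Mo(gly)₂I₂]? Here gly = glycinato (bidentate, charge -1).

bis(glycinato)diiodomolybdenum(IV)

There is no counter-ion, so the complex is neutral overall.
Ligand charges: 2×glycinato (-1 each), 2×iodo (-1 each); total -4. So Mo + (-4) = 0, giving Mo = +4.
Ligands are named alphabetically: glycinato before iodo.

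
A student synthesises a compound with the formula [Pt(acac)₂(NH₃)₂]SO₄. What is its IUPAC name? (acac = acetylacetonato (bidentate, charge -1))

bis(acetylacetonato)diammineplatinum(IV) sulfate

The 1 sulfate counter-ion carries a total charge of -2, so each complex ion is 2+.
Ligand charges: 2×acetylacetonato (-1 each), 2×ammine (neutral); total -2. So Pt + (-2) = 2+, giving Pt = +4.
Ligands are named alphabetically: acetylacetonato before ammine.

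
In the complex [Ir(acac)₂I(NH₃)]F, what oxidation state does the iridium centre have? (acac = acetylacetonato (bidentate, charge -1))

+4

1 fluoride outside the brackets (-1 each) → the complex ion is 1+.
Ligand charges: 2×acac = -2; 1×NH3 neutral; 1×I = -1; sum -3.
Ir + (-3) = 1+ ⇒ Ir is +4.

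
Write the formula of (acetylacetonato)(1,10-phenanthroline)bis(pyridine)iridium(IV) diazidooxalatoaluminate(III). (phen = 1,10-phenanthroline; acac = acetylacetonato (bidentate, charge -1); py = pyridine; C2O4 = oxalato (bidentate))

[Ir(acac)(phen)(py)2][Al(C2O4)(N3)2]3

Cation [Ir…]: ligand charges -1, Ir(IV) ⇒ ion charge 3+.
Anion [Al…]: ligand charges -4, Al(III) ⇒ ion charge 1−.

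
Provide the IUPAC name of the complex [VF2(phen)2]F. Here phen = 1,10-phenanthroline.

difluorobis(1,10-phenanthroline)vanadium(III) fluoride

The 1 fluoride counter-ion carries a total charge of -1, so each complex ion is 1+.
Ligand charges: 2×1,10-phenanthroline (neutral), 2×fluoro (-1 each); total -2. So V + (-2) = 1+, giving V = +3.
Ligands are named alphabetically: fluoro before phenanthroline.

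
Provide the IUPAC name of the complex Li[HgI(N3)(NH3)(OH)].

The 1 lithium counter-ion carries a total charge of +1, so each complex ion is 1−.
Ligand charges: 1×iodo (-1 each), 1×azido (-1 each), 1×ammine (neutral), 1×hydroxo (-1 each); total -3. So Hg + (-3) = 1−, giving Hg = +2.
Ligands are named alphabetically: ammine before azido before hydroxo before iodo.
The complex ion is anionic, so mercury takes the -ate form mercurate(II).

lithium ammineazidohydroxoiodomercurate(II)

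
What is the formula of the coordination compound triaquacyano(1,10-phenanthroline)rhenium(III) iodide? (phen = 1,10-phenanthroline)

Ligands: 1 1,10-phenanthroline (phen, neutral), 1 cyano (CN, -1), 3 aqua (H2O, neutral). Ligand charge sum = -1.
With Re in oxidation state +3, the complex ion is [Re...]^2+.
Charge balance with iodide (-1) requires 1 complex ion per 2 iodide.

[Re(CN)(H2O)3(phen)]I2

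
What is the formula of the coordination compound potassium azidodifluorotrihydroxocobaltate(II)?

Ligands: 3 hydroxo (OH, -1), 2 fluoro (F, -1), 1 azido (N3, -1). Ligand charge sum = -6.
Charge balance with potassium (+1) requires 1 complex ion per 4 potassium.

K4[CoF2(N3)(OH)3]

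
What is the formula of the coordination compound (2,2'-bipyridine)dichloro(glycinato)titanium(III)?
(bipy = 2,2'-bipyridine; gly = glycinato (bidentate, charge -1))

Ligands: 1 2,2'-bipyridine (bipy, neutral), 2 chloro (Cl, -1), 1 glycinato (gly, -1). Ligand charge sum = -3.
With Ti in oxidation state +3, the complex ion is [Ti...].

[Ti(bipy)Cl2(gly)]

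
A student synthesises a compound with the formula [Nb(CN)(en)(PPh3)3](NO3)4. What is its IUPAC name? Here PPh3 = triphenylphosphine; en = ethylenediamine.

cyano(ethylenediamine)tris(triphenylphosphine)niobium(V) nitrate

The 4 nitrate counter-ions carry a total charge of -4, so each complex ion is 4+.
Ligand charges: 3×triphenylphosphine (neutral), 1×ethylenediamine (neutral), 1×cyano (-1 each); total -1. So Nb + (-1) = 4+, giving Nb = +5.
Ligands are named alphabetically: cyano before ethylenediamine before triphenylphosphine.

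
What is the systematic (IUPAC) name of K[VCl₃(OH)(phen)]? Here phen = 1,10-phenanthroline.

The 1 potassium counter-ion carries a total charge of +1, so each complex ion is 1−.
Ligand charges: 1×hydroxo (-1 each), 1×1,10-phenanthroline (neutral), 3×chloro (-1 each); total -4. So V + (-4) = 1−, giving V = +3.
The complex ion is anionic, so vanadium takes the -ate form vanadate(III).

potassium trichlorohydroxo(1,10-phenanthroline)vanadate(III)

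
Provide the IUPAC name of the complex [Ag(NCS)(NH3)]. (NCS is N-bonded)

ammineisothiocyanatosilver(I)

There is no counter-ion, so the complex is neutral overall.
Ligand charges: 1×isothiocyanato (-1 each), 1×ammine (neutral); total -1. So Ag + (-1) = 0, giving Ag = +1.
Ligands are named alphabetically: ammine before isothiocyanato.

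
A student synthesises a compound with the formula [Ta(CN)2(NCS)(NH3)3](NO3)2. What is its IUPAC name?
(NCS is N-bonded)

The 2 nitrate counter-ions carry a total charge of -2, so each complex ion is 2+.
Ligand charges: 2×cyano (-1 each), 1×isothiocyanato (-1 each), 3×ammine (neutral); total -3. So Ta + (-3) = 2+, giving Ta = +5.
Ligands are named alphabetically: ammine before cyano before isothiocyanato.

triamminedicyanoisothiocyanatotantalum(V) nitrate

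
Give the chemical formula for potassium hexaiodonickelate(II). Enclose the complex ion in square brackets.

K4[NiI6]

Ligands: 6 iodo (I, -1). Ligand charge sum = -6.
Charge balance with potassium (+1) requires 1 complex ion per 4 potassium.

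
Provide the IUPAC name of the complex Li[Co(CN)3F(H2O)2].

lithium diaquatricyanofluorocobaltate(III)

The 1 lithium counter-ion carries a total charge of +1, so each complex ion is 1−.
Ligand charges: 3×cyano (-1 each), 1×fluoro (-1 each), 2×aqua (neutral); total -4. So Co + (-4) = 1−, giving Co = +3.
Ligands are named alphabetically: aqua before cyano before fluoro.
The complex ion is anionic, so cobalt takes the -ate form cobaltate(III).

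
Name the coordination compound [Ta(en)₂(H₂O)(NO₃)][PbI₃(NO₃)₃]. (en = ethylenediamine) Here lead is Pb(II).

aquabis(ethylenediamine)nitratotantalum(V) triiodotrinitratoplumbate(II)

Both ions are complex: the cation is named first with the plain metal name, the anion second with the -ate form; each ion's ligands are alphabetised independently.
Pb is given as +2; the anion's ligand charges sum to -6, so the complex anion is 4−.
A 1:1 salt means the cation carries the equal and opposite charge, 4+.
Cation: ligand charges sum to -1; for the ion to be 4+, Ta = +5.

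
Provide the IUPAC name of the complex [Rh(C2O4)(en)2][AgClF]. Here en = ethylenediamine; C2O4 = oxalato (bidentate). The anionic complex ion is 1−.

Both ions are complex: the cation is named first with the plain metal name, the anion second with the -ate form; each ion's ligands are alphabetised independently.
The complex anion is given as 1−; its ligand charges sum to -2, so Ag = +1.
A 1:1 salt means the cation carries the equal and opposite charge, 1+.
Cation: ligand charges sum to -2; for the ion to be 1+, Rh = +3.

bis(ethylenediamine)oxalatorhodium(III) chlorofluoroargentate(I)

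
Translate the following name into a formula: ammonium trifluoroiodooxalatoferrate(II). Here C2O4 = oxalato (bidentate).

(NH4)4[Fe(C2O4)F3I]

Ligands: 1 oxalato (C2O4, -2), 1 iodo (I, -1), 3 fluoro (F, -1). Ligand charge sum = -6.
With Fe in oxidation state +2, the complex ion is [Fe...]^4−.
Charge balance with ammonium (+1) requires 1 complex ion per 4 ammonium.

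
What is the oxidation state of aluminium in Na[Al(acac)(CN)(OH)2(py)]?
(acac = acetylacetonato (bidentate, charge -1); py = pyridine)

+3

1 sodium outside the brackets (+1 each) → the complex ion is 1−.
Ligand charges: 1×acac = -1; 1×py neutral; 2×OH = -2; 1×CN = -1; sum -4.
Al + (-4) = 1− ⇒ Al is +3.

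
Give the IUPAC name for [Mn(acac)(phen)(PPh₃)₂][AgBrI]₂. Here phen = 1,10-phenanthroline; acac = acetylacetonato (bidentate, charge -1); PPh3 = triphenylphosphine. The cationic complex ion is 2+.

The complex cation is given as 2+; its ligand charges sum to -1, so Mn = +3.
With 2 anions per cation, each anion must be 2/2 = 1−.
Anion: ligand charges sum to -2; for the ion to be 1−, Ag = +1.

(acetylacetonato)(1,10-phenanthroline)bis(triphenylphosphine)manganese(III) bromoiodoargentate(I)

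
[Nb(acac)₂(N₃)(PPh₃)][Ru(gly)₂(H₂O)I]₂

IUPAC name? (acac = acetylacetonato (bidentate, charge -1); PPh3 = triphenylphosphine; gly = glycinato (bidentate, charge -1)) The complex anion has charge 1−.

bis(acetylacetonato)azido(triphenylphosphine)niobium(V) aquabis(glycinato)iodoruthenate(II)

Both ions are complex: the cation is named first with the plain metal name, the anion second with the -ate form; each ion's ligands are alphabetised independently.
The complex anion is given as 1−; its ligand charges sum to -3, so Ru = +2.
With 2 anions per cation, the cation must be 2×1 = 2+.
Cation: ligand charges sum to -3; for the ion to be 2+, Nb = +5.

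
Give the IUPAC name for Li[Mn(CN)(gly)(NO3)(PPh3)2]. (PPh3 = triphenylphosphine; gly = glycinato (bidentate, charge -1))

lithium cyano(glycinato)nitratobis(triphenylphosphine)manganate(II)

The 1 lithium counter-ion carries a total charge of +1, so each complex ion is 1−.
Ligand charges: 1×nitrato (-1 each), 2×triphenylphosphine (neutral), 1×cyano (-1 each), 1×glycinato (-1 each); total -3. So Mn + (-3) = 1−, giving Mn = +2.
The complex ion is anionic, so manganese takes the -ate form manganate(II).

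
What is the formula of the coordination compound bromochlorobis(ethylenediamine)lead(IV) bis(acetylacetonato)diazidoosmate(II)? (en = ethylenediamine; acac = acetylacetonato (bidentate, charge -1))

[PbBrCl(en)2][Os(acac)2(N3)2]

Cation [Pb…]: ligand charges -2, Pb(IV) ⇒ ion charge 2+.
Anion [Os…]: ligand charges -4, Os(II) ⇒ ion charge 2−.
One 2+ cation balances one 2− anion.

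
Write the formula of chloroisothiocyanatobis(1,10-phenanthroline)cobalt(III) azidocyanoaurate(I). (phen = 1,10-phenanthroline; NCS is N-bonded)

Cation [Co…]: ligand charges -2, Co(III) ⇒ ion charge 1+.
Anion [Au…]: ligand charges -2, Au(I) ⇒ ion charge 1−.
One 1+ cation balances one 1− anion.

[CoCl(NCS)(phen)2][Au(CN)(N3)]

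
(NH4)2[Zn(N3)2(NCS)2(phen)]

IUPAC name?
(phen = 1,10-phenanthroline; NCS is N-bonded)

ammonium diazidodiisothiocyanato(1,10-phenanthroline)zincate(II)

The 2 ammonium counter-ions carry a total charge of +2, so each complex ion is 2−.
Ligand charges: 1×1,10-phenanthroline (neutral), 2×azido (-1 each), 2×isothiocyanato (-1 each); total -4. So Zn + (-4) = 2−, giving Zn = +2.
Ligands are named alphabetically: azido before isothiocyanato before phenanthroline.
The complex ion is anionic, so zinc takes the -ate form zincate(II).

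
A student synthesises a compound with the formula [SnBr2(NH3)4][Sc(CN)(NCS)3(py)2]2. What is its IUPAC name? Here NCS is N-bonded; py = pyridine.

Scandium is always +3 in its complexes; the anion's ligand charges sum to -4, so the complex anion is 1−.
With 2 anions per cation, the cation must be 2×1 = 2+.
Cation: ligand charges sum to -2; for the ion to be 2+, Sn = +4.

tetraamminedibromotin(IV) cyanotriisothiocyanatobis(pyridine)scandate(III)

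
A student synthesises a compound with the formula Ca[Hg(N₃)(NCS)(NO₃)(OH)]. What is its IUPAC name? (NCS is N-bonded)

The 1 calcium counter-ion carries a total charge of +2, so each complex ion is 2−.
Ligand charges: 1×hydroxo (-1 each), 1×azido (-1 each), 1×isothiocyanato (-1 each), 1×nitrato (-1 each); total -4. So Hg + (-4) = 2−, giving Hg = +2.
The complex ion is anionic, so mercury takes the -ate form mercurate(II).

calcium azidohydroxoisothiocyanatonitratomercurate(II)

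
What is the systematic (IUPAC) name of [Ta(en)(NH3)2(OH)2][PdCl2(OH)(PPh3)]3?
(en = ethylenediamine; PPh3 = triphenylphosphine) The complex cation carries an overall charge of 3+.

Both ions are complex: the cation is named first with the plain metal name, the anion second with the -ate form; each ion's ligands are alphabetised independently.
The complex cation is given as 3+; its ligand charges sum to -2, so Ta = +5.
With 3 anions per cation, each anion must be 3/3 = 1−.
Anion: ligand charges sum to -3; for the ion to be 1−, Pd = +2.

diammine(ethylenediamine)dihydroxotantalum(V) dichlorohydroxo(triphenylphosphine)palladate(II)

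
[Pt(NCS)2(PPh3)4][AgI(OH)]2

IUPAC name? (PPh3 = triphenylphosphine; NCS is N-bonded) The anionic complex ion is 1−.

Both ions are complex: the cation is named first with the plain metal name, the anion second with the -ate form; each ion's ligands are alphabetised independently.
The complex anion is given as 1−; its ligand charges sum to -2, so Ag = +1.
With 2 anions per cation, the cation must be 2×1 = 2+.
Cation: ligand charges sum to -2; for the ion to be 2+, Pt = +4.

diisothiocyanatotetrakis(triphenylphosphine)platinum(IV) hydroxoiodoargentate(I)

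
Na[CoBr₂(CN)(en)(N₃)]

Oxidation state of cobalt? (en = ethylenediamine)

1 sodium outside the brackets (+1 each) → the complex ion is 1−.
Ligand charges: 1×N3 = -1; 1×en neutral; 2×Br = -2; 1×CN = -1; sum -4.
Co + (-4) = 1− ⇒ Co is +3.

+3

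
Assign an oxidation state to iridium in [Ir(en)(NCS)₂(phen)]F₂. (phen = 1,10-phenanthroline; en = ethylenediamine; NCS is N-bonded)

+4

2 fluoride outside the brackets (-1 each) → the complex ion is 2+.
Ligand charges: 1×phen neutral; 1×en neutral; 2×NCS = -2; sum -2.
Ir + (-2) = 2+ ⇒ Ir is +4.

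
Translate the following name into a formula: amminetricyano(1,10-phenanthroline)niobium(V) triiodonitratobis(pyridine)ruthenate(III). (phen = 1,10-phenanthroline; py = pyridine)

[Nb(CN)3(NH3)(phen)][RuI3(NO3)(py)2]2

Cation [Nb…]: ligand charges -3, Nb(V) ⇒ ion charge 2+.
Anion [Ru…]: ligand charges -4, Ru(III) ⇒ ion charge 1−.
One 2+ cation requires 2 of the 1− anion.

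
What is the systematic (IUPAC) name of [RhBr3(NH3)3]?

There is no counter-ion, so the complex is neutral overall.
Ligand charges: 3×ammine (neutral), 3×bromo (-1 each); total -3. So Rh + (-3) = 0, giving Rh = +3.
Ligands are named alphabetically: ammine before bromo.

triamminetribromorhodium(III)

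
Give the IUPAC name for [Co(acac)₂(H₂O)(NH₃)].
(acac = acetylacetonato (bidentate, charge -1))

There is no counter-ion, so the complex is neutral overall.
Ligand charges: 1×aqua (neutral), 1×ammine (neutral), 2×acetylacetonato (-1 each); total -2. So Co + (-2) = 0, giving Co = +2.
Ligands are named alphabetically: acetylacetonato before ammine before aqua.

bis(acetylacetonato)ammineaquacobalt(II)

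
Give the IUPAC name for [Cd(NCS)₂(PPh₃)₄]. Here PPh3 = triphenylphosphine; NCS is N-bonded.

There is no counter-ion, so the complex is neutral overall.
Ligand charges: 4×triphenylphosphine (neutral), 2×isothiocyanato (-1 each); total -2. So Cd + (-2) = 0, giving Cd = +2.
Ligands are named alphabetically: isothiocyanato before triphenylphosphine.

diisothiocyanatotetrakis(triphenylphosphine)cadmium(II)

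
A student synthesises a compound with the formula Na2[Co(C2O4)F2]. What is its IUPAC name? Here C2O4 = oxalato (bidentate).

The 2 sodium counter-ions carry a total charge of +2, so each complex ion is 2−.
Ligand charges: 2×fluoro (-1 each), 1×oxalato (-2 each); total -4. So Co + (-4) = 2−, giving Co = +2.
Ligands are named alphabetically: fluoro before oxalato.
The complex ion is anionic, so cobalt takes the -ate form cobaltate(II).

sodium difluorooxalatocobaltate(II)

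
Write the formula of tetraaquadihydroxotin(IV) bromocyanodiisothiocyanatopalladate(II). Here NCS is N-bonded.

Cation [Sn…]: ligand charges -2, Sn(IV) ⇒ ion charge 2+.
Anion [Pd…]: ligand charges -4, Pd(II) ⇒ ion charge 2−.
One 2+ cation balances one 2− anion.

[Sn(H2O)4(OH)2][PdBr(CN)(NCS)2]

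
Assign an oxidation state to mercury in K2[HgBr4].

2 potassium outside the brackets (+1 each) → the complex ion is 2−.
Ligand charges: 4×Br = -4; sum -4.
Hg + (-4) = 2− ⇒ Hg is +2.

+2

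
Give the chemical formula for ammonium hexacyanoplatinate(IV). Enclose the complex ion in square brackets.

(NH4)2[Pt(CN)6]

Ligands: 6 cyano (CN, -1). Ligand charge sum = -6.
With Pt in oxidation state +4, the complex ion is [Pt...]^2−.
Charge balance with ammonium (+1) requires 1 complex ion per 2 ammonium.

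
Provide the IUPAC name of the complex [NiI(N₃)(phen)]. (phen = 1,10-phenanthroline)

There is no counter-ion, so the complex is neutral overall.
Ligand charges: 1×iodo (-1 each), 1×azido (-1 each), 1×1,10-phenanthroline (neutral); total -2. So Ni + (-2) = 0, giving Ni = +2.
Ligands are named alphabetically: azido before iodo before phenanthroline.

azidoiodo(1,10-phenanthroline)nickel(II)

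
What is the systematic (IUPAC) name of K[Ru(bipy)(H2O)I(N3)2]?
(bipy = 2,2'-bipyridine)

potassium aquadiazido(2,2'-bipyridine)iodoruthenate(II)

The 1 potassium counter-ion carries a total charge of +1, so each complex ion is 1−.
Ligand charges: 1×aqua (neutral), 1×2,2'-bipyridine (neutral), 1×iodo (-1 each), 2×azido (-1 each); total -3. So Ru + (-3) = 1−, giving Ru = +2.
The complex ion is anionic, so ruthenium takes the -ate form ruthenate(II).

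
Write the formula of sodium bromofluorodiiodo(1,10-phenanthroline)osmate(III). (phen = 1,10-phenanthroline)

Ligands: 1 1,10-phenanthroline (phen, neutral), 2 iodo (I, -1), 1 fluoro (F, -1), 1 bromo (Br, -1). Ligand charge sum = -4.
With Os in oxidation state +3, the complex ion is [Os...]^1−.
Charge balance with sodium (+1) requires 1 complex ion per 1 sodium.

Na[OsBrFI2(phen)]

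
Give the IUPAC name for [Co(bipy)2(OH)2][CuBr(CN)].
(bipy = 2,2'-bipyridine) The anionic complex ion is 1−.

The complex anion is given as 1−; its ligand charges sum to -2, so Cu = +1.
A 1:1 salt means the cation carries the equal and opposite charge, 1+.
Cation: ligand charges sum to -2; for the ion to be 1+, Co = +3.

bis(2,2'-bipyridine)dihydroxocobalt(III) bromocyanocuprate(I)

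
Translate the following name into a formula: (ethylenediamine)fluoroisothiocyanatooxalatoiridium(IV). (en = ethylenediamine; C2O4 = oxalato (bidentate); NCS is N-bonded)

[Ir(C2O4)(en)F(NCS)]

Ligands: 1 ethylenediamine (en, neutral), 1 fluoro (F, -1), 1 oxalato (C2O4, -2), 1 isothiocyanato (NCS, -1). Ligand charge sum = -4.
With Ir in oxidation state +4, the complex ion is [Ir...].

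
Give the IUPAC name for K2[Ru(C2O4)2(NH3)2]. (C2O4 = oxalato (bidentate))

potassium diamminedioxalatoruthenate(II)

The 2 potassium counter-ions carry a total charge of +2, so each complex ion is 2−.
Ligand charges: 2×oxalato (-2 each), 2×ammine (neutral); total -4. So Ru + (-4) = 2−, giving Ru = +2.
The complex ion is anionic, so ruthenium takes the -ate form ruthenate(II).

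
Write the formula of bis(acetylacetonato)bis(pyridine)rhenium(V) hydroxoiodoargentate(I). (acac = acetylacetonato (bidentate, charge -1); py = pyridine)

[Re(acac)2(py)2][AgI(OH)]3

Cation [Re…]: ligand charges -2, Re(V) ⇒ ion charge 3+.
Anion [Ag…]: ligand charges -2, Ag(I) ⇒ ion charge 1−.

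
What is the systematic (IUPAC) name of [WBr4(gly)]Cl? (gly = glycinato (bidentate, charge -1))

tetrabromo(glycinato)tungsten(VI) chloride

The 1 chloride counter-ion carries a total charge of -1, so each complex ion is 1+.
Ligand charges: 1×glycinato (-1 each), 4×bromo (-1 each); total -5. So W + (-5) = 1+, giving W = +6.
Ligands are named alphabetically: bromo before glycinato.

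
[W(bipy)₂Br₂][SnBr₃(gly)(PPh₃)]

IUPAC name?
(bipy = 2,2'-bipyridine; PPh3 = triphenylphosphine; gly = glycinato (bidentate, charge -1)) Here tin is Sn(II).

bis(2,2'-bipyridine)dibromotungsten(IV) tribromo(glycinato)(triphenylphosphine)stannate(II)

Sn is given as +2; the anion's ligand charges sum to -4, so the complex anion is 2−.
A 1:1 salt means the cation carries the equal and opposite charge, 2+.
Cation: ligand charges sum to -2; for the ion to be 2+, W = +4.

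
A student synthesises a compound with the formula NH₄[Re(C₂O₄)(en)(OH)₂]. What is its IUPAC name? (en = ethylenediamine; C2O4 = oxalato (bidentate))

ammonium (ethylenediamine)dihydroxooxalatorhenate(III)

The 1 ammonium counter-ion carries a total charge of +1, so each complex ion is 1−.
Ligand charges: 2×hydroxo (-1 each), 1×ethylenediamine (neutral), 1×oxalato (-2 each); total -4. So Re + (-4) = 1−, giving Re = +3.
Ligands are named alphabetically: ethylenediamine before hydroxo before oxalato.
The complex ion is anionic, so rhenium takes the -ate form rhenate(III).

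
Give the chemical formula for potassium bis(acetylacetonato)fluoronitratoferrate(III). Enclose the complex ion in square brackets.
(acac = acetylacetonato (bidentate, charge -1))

Ligands: 2 acetylacetonato (acac, -1), 1 fluoro (F, -1), 1 nitrato (NO3, -1). Ligand charge sum = -4.
With Fe in oxidation state +3, the complex ion is [Fe...]^1−.
Charge balance with potassium (+1) requires 1 complex ion per 1 potassium.

K[Fe(acac)2F(NO3)]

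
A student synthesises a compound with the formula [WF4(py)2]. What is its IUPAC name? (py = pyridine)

tetrafluorobis(pyridine)tungsten(IV)

There is no counter-ion, so the complex is neutral overall.
Ligand charges: 2×pyridine (neutral), 4×fluoro (-1 each); total -4. So W + (-4) = 0, giving W = +4.
Ligands are named alphabetically: fluoro before pyridine.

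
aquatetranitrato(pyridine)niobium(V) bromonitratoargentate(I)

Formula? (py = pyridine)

Cation [Nb…]: ligand charges -4, Nb(V) ⇒ ion charge 1+.
Anion [Ag…]: ligand charges -2, Ag(I) ⇒ ion charge 1−.
One 1+ cation balances one 1− anion.

[Nb(H2O)(NO3)4(py)][AgBr(NO3)]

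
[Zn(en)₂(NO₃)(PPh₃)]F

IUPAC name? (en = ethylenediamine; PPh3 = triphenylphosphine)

The 1 fluoride counter-ion carries a total charge of -1, so each complex ion is 1+.
Ligand charges: 1×nitrato (-1 each), 2×ethylenediamine (neutral), 1×triphenylphosphine (neutral); total -1. So Zn + (-1) = 1+, giving Zn = +2.
Ligands are named alphabetically: ethylenediamine before nitrato before triphenylphosphine.

bis(ethylenediamine)nitrato(triphenylphosphine)zinc(II) fluoride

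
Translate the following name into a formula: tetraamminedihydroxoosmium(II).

Ligands: 4 ammine (NH3, neutral), 2 hydroxo (OH, -1). Ligand charge sum = -2.
With Os in oxidation state +2, the complex ion is [Os...].

[Os(NH3)4(OH)2]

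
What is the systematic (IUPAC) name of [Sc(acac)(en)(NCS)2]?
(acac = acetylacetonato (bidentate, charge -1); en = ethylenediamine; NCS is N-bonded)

(acetylacetonato)(ethylenediamine)diisothiocyanatoscandium(III)

There is no counter-ion, so the complex is neutral overall.
Ligand charges: 1×acetylacetonato (-1 each), 1×ethylenediamine (neutral), 2×isothiocyanato (-1 each); total -3. So Sc + (-3) = 0, giving Sc = +3.
Ligands are named alphabetically: acetylacetonato before ethylenediamine before isothiocyanato.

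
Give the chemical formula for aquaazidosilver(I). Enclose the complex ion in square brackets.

Ligands: 1 aqua (H2O, neutral), 1 azido (N3, -1). Ligand charge sum = -1.
With Ag in oxidation state +1, the complex ion is [Ag...].

[Ag(H2O)(N3)]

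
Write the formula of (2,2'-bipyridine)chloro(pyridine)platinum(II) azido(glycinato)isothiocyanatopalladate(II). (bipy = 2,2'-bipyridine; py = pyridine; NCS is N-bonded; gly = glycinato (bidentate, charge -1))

[Pt(bipy)Cl(py)][Pd(gly)(N3)(NCS)]

Cation [Pt…]: ligand charges -1, Pt(II) ⇒ ion charge 1+.
Anion [Pd…]: ligand charges -3, Pd(II) ⇒ ion charge 1−.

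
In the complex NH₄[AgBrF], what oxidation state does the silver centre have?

+1

1 ammonium outside the brackets (+1 each) → the complex ion is 1−.
Ligand charges: 1×Br = -1; 1×F = -1; sum -2.
Ag + (-2) = 1− ⇒ Ag is +1.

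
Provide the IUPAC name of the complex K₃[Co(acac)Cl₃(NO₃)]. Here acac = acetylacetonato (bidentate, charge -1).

potassium (acetylacetonato)trichloronitratocobaltate(II)

The 3 potassium counter-ions carry a total charge of +3, so each complex ion is 3−.
Ligand charges: 3×chloro (-1 each), 1×nitrato (-1 each), 1×acetylacetonato (-1 each); total -5. So Co + (-5) = 3−, giving Co = +2.
The complex ion is anionic, so cobalt takes the -ate form cobaltate(II).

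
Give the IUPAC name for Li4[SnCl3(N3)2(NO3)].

lithium diazidotrichloronitratostannate(II)

The 4 lithium counter-ions carry a total charge of +4, so each complex ion is 4−.
Ligand charges: 3×chloro (-1 each), 1×nitrato (-1 each), 2×azido (-1 each); total -6. So Sn + (-6) = 4−, giving Sn = +2.
Ligands are named alphabetically: azido before chloro before nitrato.
The complex ion is anionic, so tin takes the -ate form stannate(II).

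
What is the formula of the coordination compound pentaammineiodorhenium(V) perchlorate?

[ReI(NH3)5](ClO4)4

Ligands: 5 ammine (NH3, neutral), 1 iodo (I, -1). Ligand charge sum = -1.
With Re in oxidation state +5, the complex ion is [Re...]^4+.
Charge balance with perchlorate (-1) requires 1 complex ion per 4 perchlorate.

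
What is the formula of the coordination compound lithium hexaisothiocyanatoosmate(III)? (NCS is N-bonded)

Li3[Os(NCS)6]

Ligands: 6 isothiocyanato (NCS, -1). Ligand charge sum = -6.
Charge balance with lithium (+1) requires 1 complex ion per 3 lithium.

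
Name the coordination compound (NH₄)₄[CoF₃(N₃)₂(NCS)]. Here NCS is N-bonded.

ammonium diazidotrifluoroisothiocyanatocobaltate(II)

The 4 ammonium counter-ions carry a total charge of +4, so each complex ion is 4−.
Ligand charges: 3×fluoro (-1 each), 1×isothiocyanato (-1 each), 2×azido (-1 each); total -6. So Co + (-6) = 4−, giving Co = +2.
Ligands are named alphabetically: azido before fluoro before isothiocyanato.
The complex ion is anionic, so cobalt takes the -ate form cobaltate(II).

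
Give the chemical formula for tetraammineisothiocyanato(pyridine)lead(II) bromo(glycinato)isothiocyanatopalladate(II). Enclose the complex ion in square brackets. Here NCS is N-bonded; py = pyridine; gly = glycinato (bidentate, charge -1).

[Pb(NCS)(NH3)4(py)][PdBr(gly)(NCS)]

Cation [Pb…]: ligand charges -1, Pb(II) ⇒ ion charge 1+.
Anion [Pd…]: ligand charges -3, Pd(II) ⇒ ion charge 1−.
One 1+ cation balances one 1− anion.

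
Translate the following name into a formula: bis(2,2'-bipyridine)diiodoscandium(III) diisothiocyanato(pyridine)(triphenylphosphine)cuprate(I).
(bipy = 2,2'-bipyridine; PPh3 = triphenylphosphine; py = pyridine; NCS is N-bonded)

Cation [Sc…]: ligand charges -2, Sc(III) ⇒ ion charge 1+.
Anion [Cu…]: ligand charges -2, Cu(I) ⇒ ion charge 1−.
One 1+ cation balances one 1− anion.

[Sc(bipy)2I2][Cu(NCS)2(PPh3)(py)]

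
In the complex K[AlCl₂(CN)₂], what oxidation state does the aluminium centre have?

1 potassium outside the brackets (+1 each) → the complex ion is 1−.
Ligand charges: 2×CN = -2; 2×Cl = -2; sum -4.
Al + (-4) = 1− ⇒ Al is +3.

+3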